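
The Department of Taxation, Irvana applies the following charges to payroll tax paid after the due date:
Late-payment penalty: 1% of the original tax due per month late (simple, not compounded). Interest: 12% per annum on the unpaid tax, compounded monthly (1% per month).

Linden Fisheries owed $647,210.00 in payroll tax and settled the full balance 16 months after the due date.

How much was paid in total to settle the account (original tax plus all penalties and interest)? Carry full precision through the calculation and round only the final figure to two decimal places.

Late-payment penalty = 1% × $647,210.00 × 16 mo = $103,553.60
Interest: $647,210.00 × ((1 + 0.01)^16 − 1) = $647,210.00 × 0.1725786… = $111,694.6248…
Total = $647,210.00 + $103,553.6000 + $111,694.6248… = $862,458.22

$862,458.22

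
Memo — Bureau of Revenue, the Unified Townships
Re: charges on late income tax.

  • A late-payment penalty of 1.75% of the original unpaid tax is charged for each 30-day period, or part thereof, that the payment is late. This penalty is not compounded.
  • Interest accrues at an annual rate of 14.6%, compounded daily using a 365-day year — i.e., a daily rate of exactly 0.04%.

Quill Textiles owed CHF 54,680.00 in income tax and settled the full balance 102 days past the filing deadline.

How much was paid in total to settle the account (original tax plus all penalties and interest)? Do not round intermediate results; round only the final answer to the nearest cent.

Penalty periods: ⌈102/30⌉ = 4; penalty = 4 × 1.75% × CHF 54,680.00 = CHF 3,827.60
Interest: CHF 54,680.00 × ((1 + 0.0004)^102 − 1) = CHF 54,680.00 × 0.04163526… = CHF 2,276.6159…
Total = CHF 54,680.00 + CHF 3,827.6000 + CHF 2,276.6159… = CHF 60,784.22

CHF 60,784.22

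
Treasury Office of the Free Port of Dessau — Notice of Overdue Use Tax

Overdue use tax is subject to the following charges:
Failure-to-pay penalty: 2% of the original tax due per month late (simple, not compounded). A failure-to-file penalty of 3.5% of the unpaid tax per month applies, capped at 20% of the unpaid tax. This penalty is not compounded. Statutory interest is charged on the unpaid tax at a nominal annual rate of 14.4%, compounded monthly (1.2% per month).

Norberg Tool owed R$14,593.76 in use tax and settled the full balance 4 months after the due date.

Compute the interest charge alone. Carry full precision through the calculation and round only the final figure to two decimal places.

R$713.21

Interest: R$14,593.76 × ((1 + 0.012)^4 − 1) = R$14,593.76 × 0.0488709… = R$713.2107…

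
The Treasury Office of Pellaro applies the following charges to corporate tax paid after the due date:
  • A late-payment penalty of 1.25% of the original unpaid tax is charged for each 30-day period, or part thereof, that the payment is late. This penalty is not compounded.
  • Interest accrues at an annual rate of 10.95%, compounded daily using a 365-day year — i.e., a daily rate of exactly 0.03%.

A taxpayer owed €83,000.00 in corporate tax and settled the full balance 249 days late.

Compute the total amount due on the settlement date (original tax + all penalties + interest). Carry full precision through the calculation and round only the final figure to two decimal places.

€98,774.05

Penalty periods: ⌈249/30⌉ = 9; penalty = 9 × 1.25% × €83,000.00 = €9,337.50
Interest: €83,000.00 × ((1 + 0.0003)^249 − 1) = €83,000.00 × 0.07754876… = €6,436.5473…
Total = €83,000.00 + €9,337.5000 + €6,436.5473… = €98,774.05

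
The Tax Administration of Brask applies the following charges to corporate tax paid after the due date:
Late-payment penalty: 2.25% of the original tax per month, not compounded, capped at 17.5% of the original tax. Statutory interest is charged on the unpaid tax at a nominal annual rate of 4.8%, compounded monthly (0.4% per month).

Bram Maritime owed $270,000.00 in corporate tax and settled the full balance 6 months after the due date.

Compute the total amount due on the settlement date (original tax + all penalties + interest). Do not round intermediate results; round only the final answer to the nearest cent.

Penalty: 6 × 2.25% × $270,000.00 = $36,450.00 (below the 17.5% cap of $47,250.00)
Interest: $270,000.00 × ((1 + 0.004)^6 − 1) = $270,000.00 × 0.0242413… = $6,545.1466…
Total = $270,000.00 + $36,450.0000 + $6,545.1466… = $312,995.15

$312,995.15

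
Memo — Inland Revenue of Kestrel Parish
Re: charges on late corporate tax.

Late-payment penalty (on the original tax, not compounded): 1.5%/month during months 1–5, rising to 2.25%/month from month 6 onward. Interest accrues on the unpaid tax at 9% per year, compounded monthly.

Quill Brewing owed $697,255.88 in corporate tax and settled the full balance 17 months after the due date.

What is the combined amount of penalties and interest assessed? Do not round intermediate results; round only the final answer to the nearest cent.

$334,992.79

Penalty, months 1–5: 5 × 1.5% × $697,255.88 = $52,294.19…
Penalty, months 6–17: 12 × 2.25% × $697,255.88 = $188,259.09…
Interest (9%/yr ÷ 12 = 0.75%/month): $697,255.88 × ((1 + 0.0075)^17 − 1) = $94,439.5121…
Penalties + interest = $240,553.2786 + $94,439.5121… = $334,992.79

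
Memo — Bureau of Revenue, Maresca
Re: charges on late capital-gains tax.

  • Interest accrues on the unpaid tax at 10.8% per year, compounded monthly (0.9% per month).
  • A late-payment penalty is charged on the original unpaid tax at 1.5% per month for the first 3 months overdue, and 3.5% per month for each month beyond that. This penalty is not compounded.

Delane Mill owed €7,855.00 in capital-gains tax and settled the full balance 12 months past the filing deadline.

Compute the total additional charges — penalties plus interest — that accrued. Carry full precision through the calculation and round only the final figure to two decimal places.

Penalty, months 1–3: 3 × 1.5% × €7,855.00 = €353.48…
Penalty, months 4–12: 9 × 3.5% × €7,855.00 = €2,474.33…
Interest: €7,855.00 × ((1 + 0.009)^12 − 1) = €7,855.00 × 0.1135097… = €891.6185…
Penalties + interest = €2,827.8000 + €891.6185… = €3,719.42

€3,719.42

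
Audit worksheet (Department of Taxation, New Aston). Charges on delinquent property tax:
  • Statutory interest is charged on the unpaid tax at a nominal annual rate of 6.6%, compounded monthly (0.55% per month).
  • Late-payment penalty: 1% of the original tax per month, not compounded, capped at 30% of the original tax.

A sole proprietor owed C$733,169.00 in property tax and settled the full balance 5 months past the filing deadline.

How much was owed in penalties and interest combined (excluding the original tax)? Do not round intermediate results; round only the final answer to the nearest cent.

C$57,043.60

Penalty: 5 × 1% × C$733,169.00 = C$36,658.45 (below the 30% cap of C$219,950.70)
Interest: C$733,169.00 × ((1 + 0.0055)^5 − 1) = C$733,169.00 × 0.0278042… = C$20,385.1543…
Penalties + interest = C$36,658.4500 + C$20,385.1543… = C$57,043.60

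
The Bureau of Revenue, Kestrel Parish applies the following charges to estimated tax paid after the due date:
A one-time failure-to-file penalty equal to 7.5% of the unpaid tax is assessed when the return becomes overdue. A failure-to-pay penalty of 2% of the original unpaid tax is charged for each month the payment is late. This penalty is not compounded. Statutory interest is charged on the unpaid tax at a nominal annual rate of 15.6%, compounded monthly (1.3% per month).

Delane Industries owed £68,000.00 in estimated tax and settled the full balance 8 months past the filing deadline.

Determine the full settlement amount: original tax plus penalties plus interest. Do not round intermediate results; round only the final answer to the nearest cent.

Failure-to-file penalty: 7.5% × £68,000.00 = £5,100.00
Failure-to-pay penalty = 2% × £68,000.00 × 8 mo = £10,880.00
Interest: £68,000.00 × ((1 + 0.013)^8 − 1) = £68,000.00 × 0.1088571… = £7,402.2795…
Total = £68,000.00 + £15,980.0000 + £7,402.2795… = £91,382.28

£91,382.28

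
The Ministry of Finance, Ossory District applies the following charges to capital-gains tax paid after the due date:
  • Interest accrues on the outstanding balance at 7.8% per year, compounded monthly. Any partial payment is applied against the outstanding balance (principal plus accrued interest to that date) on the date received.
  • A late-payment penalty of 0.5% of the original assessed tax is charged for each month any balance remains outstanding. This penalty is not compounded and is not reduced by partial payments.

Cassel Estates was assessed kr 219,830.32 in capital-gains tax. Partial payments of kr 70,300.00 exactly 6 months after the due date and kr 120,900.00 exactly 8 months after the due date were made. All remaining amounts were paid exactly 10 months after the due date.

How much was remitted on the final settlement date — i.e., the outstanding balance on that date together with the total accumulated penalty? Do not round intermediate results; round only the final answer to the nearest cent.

Monthly rate = 7.8% ÷ 12 = 0.65%
Balance at month 6: kr 219,830.3200 × (1 + 0.0065)^6 = kr 228,544.2333…
After kr 70,300.00 payment: kr 228,544.2333… − kr 70,300.00 = kr 158,244.2333…
Balance at month 8: kr 158,244.2333… × (1 + 0.0065)^2 = kr 160,308.0941…
After kr 120,900.00 payment: kr 160,308.0941… − kr 120,900.00 = kr 39,408.0941…
Balance at month 10: kr 39,408.0941… × (1 + 0.0065)^2 = kr 39,922.0643…
Penalty: 10 × 0.5% × kr 219,830.32 = kr 10,991.52…
Final settlement = outstanding balance + penalty = kr 39,922.0643… + kr 10,991.52… = kr 50,913.58

kr 50,913.58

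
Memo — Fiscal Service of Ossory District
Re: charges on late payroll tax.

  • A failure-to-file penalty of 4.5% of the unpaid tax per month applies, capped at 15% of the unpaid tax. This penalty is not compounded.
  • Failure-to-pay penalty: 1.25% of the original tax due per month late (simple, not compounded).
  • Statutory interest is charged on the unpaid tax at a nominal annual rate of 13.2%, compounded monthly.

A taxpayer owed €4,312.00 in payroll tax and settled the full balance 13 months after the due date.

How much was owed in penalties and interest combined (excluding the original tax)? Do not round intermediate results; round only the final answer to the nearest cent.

€2,006.50

Failure-to-file: 13 × 4.5% × €4,312.00 = €2,522.52, capped at 15% × €4,312.00 = €646.80
Failure-to-pay penalty = 1.25% × €4,312.00 × 13 mo = €700.70
Interest (13.2%/yr ÷ 12 = 1.1%/month): €4,312.00 × ((1 + 0.011)^13 − 1) = €659.0001…
Penalties + interest = €1,347.5000 + €659.0001… = €2,006.50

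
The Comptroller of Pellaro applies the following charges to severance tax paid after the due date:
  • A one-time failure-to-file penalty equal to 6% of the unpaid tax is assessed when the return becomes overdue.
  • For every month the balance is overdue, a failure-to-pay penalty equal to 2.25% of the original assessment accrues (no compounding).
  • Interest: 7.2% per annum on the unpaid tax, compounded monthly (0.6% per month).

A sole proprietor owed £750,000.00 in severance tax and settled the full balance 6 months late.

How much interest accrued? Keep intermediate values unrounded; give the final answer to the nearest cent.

Interest: £750,000.00 × ((1 + 0.006)^6 − 1) = £750,000.00 × 0.0365443… = £27,408.2546…

£27,408.25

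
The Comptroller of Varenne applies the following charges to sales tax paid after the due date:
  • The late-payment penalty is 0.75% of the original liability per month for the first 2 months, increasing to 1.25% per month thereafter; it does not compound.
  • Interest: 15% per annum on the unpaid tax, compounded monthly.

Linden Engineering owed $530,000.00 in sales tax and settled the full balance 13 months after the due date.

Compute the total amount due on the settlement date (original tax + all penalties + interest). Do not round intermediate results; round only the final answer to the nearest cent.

$703,714.89

Penalty, months 1–2: 2 × 0.75% × $530,000.00 = $7,950.00
Penalty, months 3–13: 11 × 1.25% × $530,000.00 = $72,875.00
Interest (15%/yr ÷ 12 = 1.25%/month): $530,000.00 × ((1 + 0.0125)^13 − 1) = $92,889.8931…
Total = $530,000.00 + $80,825.0000 + $92,889.8931… = $703,714.89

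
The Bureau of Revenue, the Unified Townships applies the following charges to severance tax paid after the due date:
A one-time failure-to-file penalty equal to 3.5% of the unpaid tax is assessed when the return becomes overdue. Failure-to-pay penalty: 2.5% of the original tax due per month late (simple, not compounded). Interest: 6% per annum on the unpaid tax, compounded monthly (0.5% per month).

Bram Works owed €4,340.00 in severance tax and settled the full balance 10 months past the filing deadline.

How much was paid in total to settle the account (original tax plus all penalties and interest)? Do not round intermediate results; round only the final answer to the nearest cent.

€5,798.85

Failure-to-file penalty: 3.5% × €4,340.00 = €151.90
Failure-to-pay penalty = 2.5% × €4,340.00 × 10 mo = €1,085.00
Interest: €4,340.00 × ((1 + 0.005)^10 − 1) = €4,340.00 × 0.0511401… = €221.9482…
Total = €4,340.00 + €1,236.9000 + €221.9482… = €5,798.85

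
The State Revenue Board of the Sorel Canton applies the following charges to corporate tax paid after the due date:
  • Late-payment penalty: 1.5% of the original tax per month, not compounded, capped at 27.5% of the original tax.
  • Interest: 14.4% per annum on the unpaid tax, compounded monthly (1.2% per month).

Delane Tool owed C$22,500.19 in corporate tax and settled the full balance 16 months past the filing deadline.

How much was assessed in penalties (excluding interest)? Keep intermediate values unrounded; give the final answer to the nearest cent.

Penalty: 16 × 1.5% × C$22,500.19 = C$5,400.05… (below the 27.5% cap of C$6,187.55…)

C$5,400.05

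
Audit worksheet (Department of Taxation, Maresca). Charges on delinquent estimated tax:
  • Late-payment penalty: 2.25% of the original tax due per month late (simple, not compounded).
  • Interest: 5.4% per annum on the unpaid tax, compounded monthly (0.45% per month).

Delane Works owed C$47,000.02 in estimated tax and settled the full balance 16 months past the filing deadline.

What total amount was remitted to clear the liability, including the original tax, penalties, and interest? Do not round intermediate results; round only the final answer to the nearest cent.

C$67,420.67

Late-payment penalty = 2.25% × C$47,000.02 × 16 mo = C$16,920.01…
Interest: C$47,000.02 × ((1 + 0.0045)^16 − 1) = C$47,000.02 × 0.0744818… = C$3,500.6454…
Total = C$47,000.02 + C$16,920.0072 + C$3,500.6454… = C$67,420.67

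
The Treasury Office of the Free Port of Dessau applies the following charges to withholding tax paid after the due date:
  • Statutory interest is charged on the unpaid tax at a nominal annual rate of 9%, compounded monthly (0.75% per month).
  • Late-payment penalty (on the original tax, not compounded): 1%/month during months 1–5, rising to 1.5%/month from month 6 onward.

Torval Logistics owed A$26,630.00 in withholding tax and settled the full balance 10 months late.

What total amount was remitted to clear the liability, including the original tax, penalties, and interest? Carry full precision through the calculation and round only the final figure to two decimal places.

A$32,024.77

Penalty, months 1–5: 5 × 1% × A$26,630.00 = A$1,331.50
Penalty, months 6–10: 5 × 1.5% × A$26,630.00 = A$1,997.25
Interest: A$26,630.00 × ((1 + 0.0075)^10 − 1) = A$26,630.00 × 0.0775825… = A$2,066.0232…
Total = A$26,630.00 + A$3,328.7500 + A$2,066.0232… = A$32,024.77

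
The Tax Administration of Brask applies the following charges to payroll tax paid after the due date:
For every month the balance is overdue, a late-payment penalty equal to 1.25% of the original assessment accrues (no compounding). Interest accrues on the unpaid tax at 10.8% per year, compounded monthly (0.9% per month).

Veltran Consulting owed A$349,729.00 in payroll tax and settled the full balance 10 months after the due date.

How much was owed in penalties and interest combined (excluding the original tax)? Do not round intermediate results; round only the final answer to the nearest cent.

A$76,497.58

Late-payment penalty: 10 × 1.25% × A$349,729.00 = A$43,716.13…
Interest: A$349,729.00 × ((1 + 0.009)^10 − 1) = A$349,729.00 × 0.0937339… = A$32,781.4536…
Penalties + interest = A$43,716.1250 + A$32,781.4536… = A$76,497.58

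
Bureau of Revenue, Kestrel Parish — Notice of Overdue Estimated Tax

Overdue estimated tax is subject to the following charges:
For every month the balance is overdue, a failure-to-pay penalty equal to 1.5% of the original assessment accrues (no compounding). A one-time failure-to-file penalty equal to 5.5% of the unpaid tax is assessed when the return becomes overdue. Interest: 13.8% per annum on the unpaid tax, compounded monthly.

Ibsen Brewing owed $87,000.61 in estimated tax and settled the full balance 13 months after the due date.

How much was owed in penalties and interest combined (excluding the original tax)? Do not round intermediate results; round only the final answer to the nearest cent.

$35,693.15

Failure-to-file penalty: 5.5% × $87,000.61 = $4,785.03…
Failure-to-pay penalty: 13 × 1.5% × $87,000.61 = $16,965.12…
Interest (13.8%/yr ÷ 12 = 1.15%/month): $87,000.61 × ((1 + 0.0115)^13 − 1) = $13,942.9995…
Penalties + interest = $21,750.1525 + $13,942.9995… = $35,693.15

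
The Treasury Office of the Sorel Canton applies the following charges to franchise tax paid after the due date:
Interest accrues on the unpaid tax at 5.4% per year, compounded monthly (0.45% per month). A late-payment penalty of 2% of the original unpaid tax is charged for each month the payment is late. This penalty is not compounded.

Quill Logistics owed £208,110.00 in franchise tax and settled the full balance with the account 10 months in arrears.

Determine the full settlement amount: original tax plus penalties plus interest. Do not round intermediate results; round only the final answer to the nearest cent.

£259,288.88

Late-payment penalty = 2% × £208,110.00 × 10 mo = £41,622.00
Interest: £208,110.00 × ((1 + 0.0045)^10 − 1) = £208,110.00 × 0.0459223… = £9,556.8839…
Total = £208,110.00 + £41,622.0000 + £9,556.8839… = £259,288.88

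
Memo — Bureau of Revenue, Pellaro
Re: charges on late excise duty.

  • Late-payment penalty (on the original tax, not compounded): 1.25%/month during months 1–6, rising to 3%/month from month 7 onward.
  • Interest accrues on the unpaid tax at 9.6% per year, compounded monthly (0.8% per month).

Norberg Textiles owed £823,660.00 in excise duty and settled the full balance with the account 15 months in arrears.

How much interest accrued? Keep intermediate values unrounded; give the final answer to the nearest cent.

Interest: £823,660.00 × ((1 + 0.008)^15 − 1) = £823,660.00 × 0.1269587… = £104,570.7623…

£104,570.76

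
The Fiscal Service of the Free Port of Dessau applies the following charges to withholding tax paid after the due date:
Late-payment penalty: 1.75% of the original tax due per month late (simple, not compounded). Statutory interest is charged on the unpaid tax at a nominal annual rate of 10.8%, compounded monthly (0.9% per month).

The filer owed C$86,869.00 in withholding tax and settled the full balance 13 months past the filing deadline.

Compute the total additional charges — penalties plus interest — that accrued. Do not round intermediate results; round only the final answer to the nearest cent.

Late-payment penalty = 1.75% × C$86,869.00 × 13 mo = C$19,762.70…
Interest: C$86,869.00 × ((1 + 0.009)^13 − 1) = C$86,869.00 × 0.1235313… = C$10,731.0372…
Penalties + interest = C$19,762.6975 + C$10,731.0372… = C$30,493.73

C$30,493.73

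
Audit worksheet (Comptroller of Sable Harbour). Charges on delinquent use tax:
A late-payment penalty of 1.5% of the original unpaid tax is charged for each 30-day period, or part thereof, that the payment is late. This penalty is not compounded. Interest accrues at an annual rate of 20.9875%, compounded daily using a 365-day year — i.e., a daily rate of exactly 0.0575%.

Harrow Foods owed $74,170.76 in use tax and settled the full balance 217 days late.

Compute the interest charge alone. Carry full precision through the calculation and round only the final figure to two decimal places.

Interest: $74,170.76 × ((1 + 0.000575)^217 − 1) = $74,170.76 × 0.13285290… = $9,853.8005…

$9,853.80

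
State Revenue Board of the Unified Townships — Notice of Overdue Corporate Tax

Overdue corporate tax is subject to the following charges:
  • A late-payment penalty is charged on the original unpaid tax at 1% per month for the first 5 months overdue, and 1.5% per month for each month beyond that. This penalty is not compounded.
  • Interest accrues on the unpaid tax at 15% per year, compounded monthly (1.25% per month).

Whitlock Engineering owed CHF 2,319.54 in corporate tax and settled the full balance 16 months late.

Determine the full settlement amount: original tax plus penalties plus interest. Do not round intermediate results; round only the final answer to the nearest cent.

CHF 3,328.28

Penalty, months 1–5: 5 × 1% × CHF 2,319.54 = CHF 115.98…
Penalty, months 6–16: 11 × 1.5% × CHF 2,319.54 = CHF 382.72…
Interest: CHF 2,319.54 × ((1 + 0.0125)^16 − 1) = CHF 2,319.54 × 0.2198895… = CHF 510.0426…
Total = CHF 2,319.54 + CHF 498.7011 + CHF 510.0426… = CHF 3,328.28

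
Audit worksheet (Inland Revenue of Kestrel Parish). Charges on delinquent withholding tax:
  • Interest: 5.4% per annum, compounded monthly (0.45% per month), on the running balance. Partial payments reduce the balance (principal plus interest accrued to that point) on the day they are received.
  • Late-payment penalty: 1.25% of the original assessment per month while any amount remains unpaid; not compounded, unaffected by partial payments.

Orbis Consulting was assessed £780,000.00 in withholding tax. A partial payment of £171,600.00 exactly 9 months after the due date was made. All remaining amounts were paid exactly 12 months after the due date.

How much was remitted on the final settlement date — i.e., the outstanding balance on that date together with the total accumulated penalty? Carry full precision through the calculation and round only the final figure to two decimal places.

Balance at month 9: £780,000.0000 × (1 + 0.0045)^9 = £812,164.6310…
After £171,600.00 payment: £812,164.6310… − £171,600.00 = £640,564.6310…
Balance at month 12: £640,564.6310… × (1 + 0.0045)^3 = £649,251.2262…
Penalty: 12 × 1.25% × £780,000.00 = £117,000.00
Final settlement = outstanding balance + penalty = £649,251.2262… + £117,000.00 = £766,251.23

£766,251.23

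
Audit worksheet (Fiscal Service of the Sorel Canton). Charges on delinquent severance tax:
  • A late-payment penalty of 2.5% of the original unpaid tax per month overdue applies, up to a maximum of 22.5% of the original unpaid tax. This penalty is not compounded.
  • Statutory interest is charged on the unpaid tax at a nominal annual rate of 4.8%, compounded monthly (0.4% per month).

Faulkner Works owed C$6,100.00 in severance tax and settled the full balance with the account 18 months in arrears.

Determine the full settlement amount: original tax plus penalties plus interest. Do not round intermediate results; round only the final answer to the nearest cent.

Penalty (uncapped): 18 × 2.5% × C$6,100.00 = C$2,745.00; cap = 22.5% × C$6,100.00 = C$1,372.50 → penalty = C$1,372.50
Interest: C$6,100.00 × ((1 + 0.004)^18 − 1) = C$6,100.00 × 0.0745010… = C$454.4562…
Total = C$6,100.00 + C$1,372.5000 + C$454.4562… = C$7,926.96

C$7,926.96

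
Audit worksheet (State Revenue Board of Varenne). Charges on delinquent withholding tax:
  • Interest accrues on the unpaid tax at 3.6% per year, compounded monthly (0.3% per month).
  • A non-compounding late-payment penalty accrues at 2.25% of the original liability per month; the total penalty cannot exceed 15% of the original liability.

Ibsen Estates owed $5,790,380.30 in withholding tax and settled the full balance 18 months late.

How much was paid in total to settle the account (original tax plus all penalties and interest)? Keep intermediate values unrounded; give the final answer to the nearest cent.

$6,979,720.26

Penalty (uncapped): 18 × 2.25% × $5,790,380.30 = $2,345,104.02…; cap = 15% × $5,790,380.30 = $868,557.05… → penalty = $868,557.05…
Interest: $5,790,380.30 × ((1 + 0.003)^18 − 1) = $5,790,380.30 × 0.0553993… = $320,782.9109…
Total = $5,790,380.30 + $868,557.0450 + $320,782.9109… = $6,979,720.26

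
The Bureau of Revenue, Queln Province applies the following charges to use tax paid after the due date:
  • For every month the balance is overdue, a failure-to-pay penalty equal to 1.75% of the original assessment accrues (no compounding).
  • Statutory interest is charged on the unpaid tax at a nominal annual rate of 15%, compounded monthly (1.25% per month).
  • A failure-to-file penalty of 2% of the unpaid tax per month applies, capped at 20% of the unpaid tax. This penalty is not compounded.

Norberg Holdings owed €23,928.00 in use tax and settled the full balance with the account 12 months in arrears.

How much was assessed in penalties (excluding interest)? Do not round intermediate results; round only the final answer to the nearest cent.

Failure-to-file: 12 × 2% × €23,928.00 = €5,742.72, capped at 20% × €23,928.00 = €4,785.60
Failure-to-pay penalty: 12 × 1.75% × €23,928.00 = €5,024.88
Total penalty = €4,785.60 + €5,024.88 = €9,810.48

€9,810.48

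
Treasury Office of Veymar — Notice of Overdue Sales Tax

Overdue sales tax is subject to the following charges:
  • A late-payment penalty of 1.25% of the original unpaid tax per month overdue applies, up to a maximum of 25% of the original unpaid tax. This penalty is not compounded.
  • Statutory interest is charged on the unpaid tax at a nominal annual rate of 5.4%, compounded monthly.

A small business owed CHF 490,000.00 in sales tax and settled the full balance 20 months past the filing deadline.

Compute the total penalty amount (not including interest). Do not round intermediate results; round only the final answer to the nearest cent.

CHF 122,500.00

Penalty (uncapped): 20 × 1.25% × CHF 490,000.00 = CHF 122,500.00; cap = 25% × CHF 490,000.00 = CHF 122,500.00 → penalty = CHF 122,500.00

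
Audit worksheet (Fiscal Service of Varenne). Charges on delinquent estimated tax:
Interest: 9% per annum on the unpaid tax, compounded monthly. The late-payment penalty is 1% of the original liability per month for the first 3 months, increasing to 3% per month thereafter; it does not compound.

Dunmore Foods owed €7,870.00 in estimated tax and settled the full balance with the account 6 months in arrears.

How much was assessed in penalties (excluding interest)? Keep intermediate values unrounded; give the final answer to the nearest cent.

Penalty, months 1–3: 3 × 1% × €7,870.00 = €236.10
Penalty, months 4–6: 3 × 3% × €7,870.00 = €708.30
Total penalty = €236.10 + €708.30 = €944.40

€944.40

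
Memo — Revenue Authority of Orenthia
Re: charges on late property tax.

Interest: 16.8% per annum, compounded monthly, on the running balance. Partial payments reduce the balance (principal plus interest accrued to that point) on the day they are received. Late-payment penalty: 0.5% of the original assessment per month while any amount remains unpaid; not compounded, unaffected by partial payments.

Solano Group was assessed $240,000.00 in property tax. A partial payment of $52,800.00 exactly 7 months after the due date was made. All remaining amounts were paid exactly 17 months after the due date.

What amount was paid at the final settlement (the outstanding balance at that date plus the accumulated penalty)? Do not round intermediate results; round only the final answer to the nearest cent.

$263,712.51

Monthly rate = 16.8% ÷ 12 = 1.4%
Balance at month 7: $240,000.0000 × (1 + 0.014)^7 = $264,531.2150…
After $52,800.00 payment: $264,531.2150… − $52,800.00 = $211,731.2150…
Balance at month 17: $211,731.2150… × (1 + 0.014)^10 = $243,312.5104…
Penalty: 17 × 0.5% × $240,000.00 = $20,400.00
Final settlement = outstanding balance + penalty = $243,312.5104… + $20,400.00 = $263,712.51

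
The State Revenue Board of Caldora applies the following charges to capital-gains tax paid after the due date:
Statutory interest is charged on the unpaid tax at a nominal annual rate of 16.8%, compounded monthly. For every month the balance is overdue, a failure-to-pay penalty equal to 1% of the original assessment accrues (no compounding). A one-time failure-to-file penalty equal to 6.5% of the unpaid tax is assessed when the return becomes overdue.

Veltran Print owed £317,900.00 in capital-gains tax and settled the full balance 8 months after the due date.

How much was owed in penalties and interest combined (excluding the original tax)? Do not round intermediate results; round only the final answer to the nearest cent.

£83,494.65

Failure-to-file penalty: 6.5% × £317,900.00 = £20,663.50
Failure-to-pay penalty: 8 × 1% × £317,900.00 = £25,432.00
Interest (16.8%/yr ÷ 12 = 1.4%/month): £317,900.00 × ((1 + 0.014)^8 − 1) = £37,399.1495…
Penalties + interest = £46,095.5000 + £37,399.1495… = £83,494.65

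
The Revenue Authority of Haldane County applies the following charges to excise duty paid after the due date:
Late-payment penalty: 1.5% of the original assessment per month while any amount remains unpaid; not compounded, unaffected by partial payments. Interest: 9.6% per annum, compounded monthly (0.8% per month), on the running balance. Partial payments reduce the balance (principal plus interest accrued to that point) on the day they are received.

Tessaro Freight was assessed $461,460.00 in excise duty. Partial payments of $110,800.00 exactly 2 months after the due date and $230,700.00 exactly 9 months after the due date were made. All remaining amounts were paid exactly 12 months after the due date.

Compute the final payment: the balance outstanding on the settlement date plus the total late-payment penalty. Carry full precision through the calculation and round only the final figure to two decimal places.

Balance at month 2: $461,460.0000 × (1 + 0.008)^2 = $468,872.8934…
After $110,800.00 payment: $468,872.8934… − $110,800.00 = $358,072.8934…
Balance at month 9: $358,072.8934… × (1 + 0.008)^7 = $378,612.6937…
After $230,700.00 payment: $378,612.6937… − $230,700.00 = $147,912.6937…
Balance at month 12: $147,912.6937… × (1 + 0.008)^3 = $151,491.0733…
Penalty: 12 × 1.5% × $461,460.00 = $83,062.80
Final settlement = outstanding balance + penalty = $151,491.0733… + $83,062.80 = $234,553.87

$234,553.87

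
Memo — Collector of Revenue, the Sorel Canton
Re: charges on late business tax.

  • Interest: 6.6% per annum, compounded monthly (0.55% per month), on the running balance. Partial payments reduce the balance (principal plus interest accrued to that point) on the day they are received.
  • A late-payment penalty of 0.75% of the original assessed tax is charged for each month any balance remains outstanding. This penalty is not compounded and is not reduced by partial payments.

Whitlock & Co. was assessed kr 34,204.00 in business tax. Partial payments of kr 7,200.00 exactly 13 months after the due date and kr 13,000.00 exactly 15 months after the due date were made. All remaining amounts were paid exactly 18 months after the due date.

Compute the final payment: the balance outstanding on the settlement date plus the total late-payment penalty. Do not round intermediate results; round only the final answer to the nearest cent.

Balance at month 13: kr 34,204.0000 × (1 + 0.0055)^13 = kr 36,731.9405…
After kr 7,200.00 payment: kr 36,731.9405… − kr 7,200.00 = kr 29,531.9405…
Balance at month 15: kr 29,531.9405… × (1 + 0.0055)^2 = kr 29,857.6852…
After kr 13,000.00 payment: kr 29,857.6852… − kr 13,000.00 = kr 16,857.6852…
Balance at month 18: kr 16,857.6852… × (1 + 0.0055)^3 = kr 17,137.3696…
Penalty: 18 × 0.75% × kr 34,204.00 = kr 4,617.54
Final settlement = outstanding balance + penalty = kr 17,137.3696… + kr 4,617.54 = kr 21,754.91

kr 21,754.91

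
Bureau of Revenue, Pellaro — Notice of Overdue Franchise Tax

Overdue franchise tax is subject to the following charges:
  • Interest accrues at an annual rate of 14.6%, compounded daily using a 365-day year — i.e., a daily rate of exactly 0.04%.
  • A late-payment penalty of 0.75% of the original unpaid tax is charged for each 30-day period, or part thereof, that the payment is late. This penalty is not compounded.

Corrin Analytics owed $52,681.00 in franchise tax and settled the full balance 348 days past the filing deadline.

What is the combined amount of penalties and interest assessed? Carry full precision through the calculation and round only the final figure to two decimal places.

Penalty periods: ⌈348/30⌉ = 12; penalty = 12 × 0.75% × $52,681.00 = $4,741.29
Interest: $52,681.00 × ((1 + 0.0004)^348 − 1) = $52,681.00 × 0.14932196… = $7,866.4301…
Penalties + interest = $4,741.2900 + $7,866.4301… = $12,607.72

$12,607.72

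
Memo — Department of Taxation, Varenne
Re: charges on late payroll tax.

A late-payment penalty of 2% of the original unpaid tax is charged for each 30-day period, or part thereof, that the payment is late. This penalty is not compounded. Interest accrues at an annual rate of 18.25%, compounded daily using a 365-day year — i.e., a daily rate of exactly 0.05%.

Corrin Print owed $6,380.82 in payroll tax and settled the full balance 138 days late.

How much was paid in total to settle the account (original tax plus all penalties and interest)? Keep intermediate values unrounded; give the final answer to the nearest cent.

$7,474.61

Penalty periods: ⌈138/30⌉ = 5; penalty = 5 × 2% × $6,380.82 = $638.08…
Interest: $6,380.82 × ((1 + 0.0005)^138 − 1) = $6,380.82 × 0.07141773… = $455.7037…
Total = $6,380.82 + $638.0820 + $455.7037… = $7,474.61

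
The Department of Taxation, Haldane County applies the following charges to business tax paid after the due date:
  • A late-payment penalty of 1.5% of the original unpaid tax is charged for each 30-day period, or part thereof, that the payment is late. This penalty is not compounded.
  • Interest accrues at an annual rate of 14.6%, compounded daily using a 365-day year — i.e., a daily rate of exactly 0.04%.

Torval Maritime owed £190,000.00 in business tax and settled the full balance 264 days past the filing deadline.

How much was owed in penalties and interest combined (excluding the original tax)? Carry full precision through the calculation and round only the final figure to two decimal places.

Penalty periods: ⌈264/30⌉ = 9; penalty = 9 × 1.5% × £190,000.00 = £25,650.00
Interest: £190,000.00 × ((1 + 0.0004)^264 − 1) = £190,000.00 × 0.11135377… = £21,157.2165…
Penalties + interest = £25,650.0000 + £21,157.2165… = £46,807.22

£46,807.22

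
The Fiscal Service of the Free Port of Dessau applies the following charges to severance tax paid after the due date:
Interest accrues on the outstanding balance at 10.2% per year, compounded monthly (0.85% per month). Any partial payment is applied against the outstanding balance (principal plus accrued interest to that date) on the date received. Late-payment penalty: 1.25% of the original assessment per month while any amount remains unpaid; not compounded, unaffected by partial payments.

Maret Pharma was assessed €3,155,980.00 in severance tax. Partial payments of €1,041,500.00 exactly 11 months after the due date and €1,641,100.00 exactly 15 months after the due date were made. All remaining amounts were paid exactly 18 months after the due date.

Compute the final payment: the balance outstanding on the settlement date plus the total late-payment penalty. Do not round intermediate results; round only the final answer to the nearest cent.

Balance at month 11: €3,155,980.0000 × (1 + 0.0085)^11 = €3,463,930.5048…
After €1,041,500.00 payment: €3,463,930.5048… − €1,041,500.00 = €2,422,430.5048…
Balance at month 15: €2,422,430.5048… × (1 + 0.0085)^4 = €2,505,849.2289…
After €1,641,100.00 payment: €2,505,849.2289… − €1,641,100.00 = €864,749.2289…
Balance at month 18: €864,749.2289… × (1 + 0.0085)^3 = €886,988.2997…
Penalty: 18 × 1.25% × €3,155,980.00 = €710,095.50
Final settlement = outstanding balance + penalty = €886,988.2997… + €710,095.50 = €1,597,083.80

€1,597,083.80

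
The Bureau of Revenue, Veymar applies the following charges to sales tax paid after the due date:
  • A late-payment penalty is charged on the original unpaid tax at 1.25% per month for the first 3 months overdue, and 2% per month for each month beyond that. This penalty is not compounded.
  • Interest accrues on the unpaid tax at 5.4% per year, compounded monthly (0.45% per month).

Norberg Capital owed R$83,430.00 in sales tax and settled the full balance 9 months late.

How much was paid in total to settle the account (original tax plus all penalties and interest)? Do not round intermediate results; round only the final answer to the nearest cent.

R$100,010.60

Penalty, months 1–3: 3 × 1.25% × R$83,430.00 = R$3,128.63…
Penalty, months 4–9: 6 × 2% × R$83,430.00 = R$10,011.60
Interest: R$83,430.00 × ((1 + 0.0045)^9 − 1) = R$83,430.00 × 0.0412367… = R$3,440.3784…
Total = R$83,430.00 + R$13,140.2250 + R$3,440.3784… = R$100,010.60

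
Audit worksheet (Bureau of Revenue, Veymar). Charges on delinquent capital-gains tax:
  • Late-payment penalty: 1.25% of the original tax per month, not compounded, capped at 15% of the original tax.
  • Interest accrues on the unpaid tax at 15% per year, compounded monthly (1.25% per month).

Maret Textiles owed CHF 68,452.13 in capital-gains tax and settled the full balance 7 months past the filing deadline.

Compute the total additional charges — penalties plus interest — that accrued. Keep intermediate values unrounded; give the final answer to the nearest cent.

Penalty: 7 × 1.25% × CHF 68,452.13 = CHF 5,989.56… (below the 15% cap of CHF 10,267.82…)
Interest: CHF 68,452.13 × ((1 + 0.0125)^7 − 1) = CHF 68,452.13 × 0.0908505… = CHF 6,218.9082…
Penalties + interest = CHF 5,989.5614… + CHF 6,218.9082… = CHF 12,208.47

CHF 12,208.47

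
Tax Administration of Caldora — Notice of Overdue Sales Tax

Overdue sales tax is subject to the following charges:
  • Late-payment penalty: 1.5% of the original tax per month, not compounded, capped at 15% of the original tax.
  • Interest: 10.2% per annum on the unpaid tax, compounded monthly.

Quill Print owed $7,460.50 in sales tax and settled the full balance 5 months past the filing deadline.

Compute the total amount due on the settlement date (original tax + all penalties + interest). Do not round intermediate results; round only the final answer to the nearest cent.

Penalty: 5 × 1.5% × $7,460.50 = $559.54… (below the 15% cap of $1,119.08…)
Interest (10.2%/yr ÷ 12 = 0.85%/month): $7,460.50 × ((1 + 0.0085)^5 − 1) = $322.5075…
Total = $7,460.50 + $559.5375 + $322.5075… = $8,342.54

$8,342.54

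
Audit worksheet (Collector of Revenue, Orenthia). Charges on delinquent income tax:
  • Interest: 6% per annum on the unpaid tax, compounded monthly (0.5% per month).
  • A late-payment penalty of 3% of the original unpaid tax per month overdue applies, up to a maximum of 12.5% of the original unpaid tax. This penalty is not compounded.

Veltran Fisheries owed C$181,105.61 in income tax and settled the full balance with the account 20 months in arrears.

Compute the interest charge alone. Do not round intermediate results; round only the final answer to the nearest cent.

C$18,997.18

Interest: C$181,105.61 × ((1 + 0.005)^20 − 1) = C$181,105.61 × 0.1048956… = C$18,997.1775…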